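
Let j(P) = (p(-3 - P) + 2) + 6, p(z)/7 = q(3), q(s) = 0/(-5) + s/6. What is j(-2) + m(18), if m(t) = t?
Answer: 59/2 ≈ 29.500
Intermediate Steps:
q(s) = s/6 (q(s) = 0*(-⅕) + s*(⅙) = 0 + s/6 = s/6)
p(z) = 7/2 (p(z) = 7*((⅙)*3) = 7*(½) = 7/2)
j(P) = 23/2 (j(P) = (7/2 + 2) + 6 = 11/2 + 6 = 23/2)
j(-2) + m(18) = 23/2 + 18 = 59/2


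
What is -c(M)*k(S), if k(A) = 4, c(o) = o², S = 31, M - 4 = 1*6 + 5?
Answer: -900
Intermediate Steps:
M = 15 (M = 4 + (1*6 + 5) = 4 + (6 + 5) = 4 + 11 = 15)
-c(M)*k(S) = -15²*4 = -225*4 = -1*900 = -900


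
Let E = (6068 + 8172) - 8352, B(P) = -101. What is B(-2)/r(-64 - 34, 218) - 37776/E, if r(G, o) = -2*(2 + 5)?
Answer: 2057/2576 ≈ 0.79852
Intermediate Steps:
E = 5888 (E = 14240 - 8352 = 5888)
r(G, o) = -14 (r(G, o) = -2*7 = -14)
B(-2)/r(-64 - 34, 218) - 37776/E = -101/(-14) - 37776/5888 = -101*(-1/14) - 37776*1/5888 = 101/14 - 2361/368 = 2057/2576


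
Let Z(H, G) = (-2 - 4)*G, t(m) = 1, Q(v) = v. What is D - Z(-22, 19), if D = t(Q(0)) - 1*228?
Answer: -113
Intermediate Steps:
Z(H, G) = -6*G
D = -227 (D = 1 - 1*228 = 1 - 228 = -227)
D - Z(-22, 19) = -227 - (-6)*19 = -227 - 1*(-114) = -227 + 114 = -113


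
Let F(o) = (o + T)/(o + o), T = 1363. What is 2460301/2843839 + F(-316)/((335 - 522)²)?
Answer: 54370678403375/62850002186312 ≈ 0.86509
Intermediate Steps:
F(o) = (1363 + o)/(2*o) (F(o) = (o + 1363)/(o + o) = (1363 + o)/((2*o)) = (1363 + o)*(1/(2*o)) = (1363 + o)/(2*o))
2460301/2843839 + F(-316)/((335 - 522)²) = 2460301/2843839 + ((½)*(1363 - 316)/(-316))/((335 - 522)²) = 2460301*(1/2843839) + ((½)*(-1/316)*1047)/((-187)²) = 2460301/2843839 - 1047/632/34969 = 2460301/2843839 - 1047/632*1/34969 = 2460301/2843839 - 1047/22100408 = 54370678403375/62850002186312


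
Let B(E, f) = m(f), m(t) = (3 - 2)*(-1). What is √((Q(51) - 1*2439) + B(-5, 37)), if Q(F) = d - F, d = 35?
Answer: 2*I*√614 ≈ 49.558*I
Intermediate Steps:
m(t) = -1 (m(t) = 1*(-1) = -1)
Q(F) = 35 - F
B(E, f) = -1
√((Q(51) - 1*2439) + B(-5, 37)) = √(((35 - 1*51) - 1*2439) - 1) = √(((35 - 51) - 2439) - 1) = √((-16 - 2439) - 1) = √(-2455 - 1) = √(-2456) = 2*I*√614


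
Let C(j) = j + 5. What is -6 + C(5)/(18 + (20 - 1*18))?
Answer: -11/2 ≈ -5.5000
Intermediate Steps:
C(j) = 5 + j
-6 + C(5)/(18 + (20 - 1*18)) = -6 + (5 + 5)/(18 + (20 - 1*18)) = -6 + 10/(18 + (20 - 18)) = -6 + 10/(18 + 2) = -6 + 10/20 = -6 + 10*(1/20) = -6 + 1/2 = -11/2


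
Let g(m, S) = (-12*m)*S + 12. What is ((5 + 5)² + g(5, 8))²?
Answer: 135424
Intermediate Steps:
g(m, S) = 12 - 12*S*m (g(m, S) = -12*S*m + 12 = 12 - 12*S*m)
((5 + 5)² + g(5, 8))² = ((5 + 5)² + (12 - 12*8*5))² = (10² + (12 - 480))² = (100 - 468)² = (-368)² = 135424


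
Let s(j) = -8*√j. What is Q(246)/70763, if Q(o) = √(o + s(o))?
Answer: √(246 - 8*√246)/70763 ≈ 0.00015514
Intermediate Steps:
Q(o) = √(o - 8*√o)
Q(246)/70763 = √(246 - 8*√246)/70763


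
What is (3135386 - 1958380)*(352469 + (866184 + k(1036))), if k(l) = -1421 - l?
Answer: 1431469989176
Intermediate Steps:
(3135386 - 1958380)*(352469 + (866184 + k(1036))) = (3135386 - 1958380)*(352469 + (866184 + (-1421 - 1*1036))) = 1177006*(352469 + (866184 + (-1421 - 1036))) = 1177006*(352469 + (866184 - 2457)) = 1177006*(352469 + 863727) = 1177006*1216196 = 1431469989176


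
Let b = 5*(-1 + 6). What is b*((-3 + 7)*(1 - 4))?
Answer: -300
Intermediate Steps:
b = 25 (b = 5*5 = 25)
b*((-3 + 7)*(1 - 4)) = 25*((-3 + 7)*(1 - 4)) = 25*(4*(-3)) = 25*(-12) = -300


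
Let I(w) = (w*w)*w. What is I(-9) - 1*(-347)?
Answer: -382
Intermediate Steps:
I(w) = w³ (I(w) = w²*w = w³)
I(-9) - 1*(-347) = (-9)³ - 1*(-347) = -729 + 347 = -382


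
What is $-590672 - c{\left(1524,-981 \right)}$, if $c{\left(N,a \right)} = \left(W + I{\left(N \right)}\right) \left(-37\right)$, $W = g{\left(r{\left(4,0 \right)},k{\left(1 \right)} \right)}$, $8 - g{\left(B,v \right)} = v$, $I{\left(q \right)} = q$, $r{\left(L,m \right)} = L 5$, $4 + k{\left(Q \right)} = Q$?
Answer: $-533877$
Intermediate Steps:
$k{\left(Q \right)} = -4 + Q$
$r{\left(L,m \right)} = 5 L$
$g{\left(B,v \right)} = 8 - v$
$W = 11$ ($W = 8 - \left(-4 + 1\right) = 8 - -3 = 8 + 3 = 11$)
$c{\left(N,a \right)} = -407 - 37 N$ ($c{\left(N,a \right)} = \left(11 + N\right) \left(-37\right) = -407 - 37 N$)
$-590672 - c{\left(1524,-981 \right)} = -590672 - \left(-407 - 56388\right) = -590672 - -56795 = -590672 + 56795 = -533877$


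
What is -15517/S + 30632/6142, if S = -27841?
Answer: 474065463/85499711 ≈ 5.5446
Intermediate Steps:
-15517/S + 30632/6142 = -15517/(-27841) + 30632/6142 = -15517*(-1/27841) + 30632*(1/6142) = 15517/27841 + 15316/3071 = 474065463/85499711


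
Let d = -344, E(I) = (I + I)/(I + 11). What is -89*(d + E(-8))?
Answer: 93272/3 ≈ 31091.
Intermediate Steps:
E(I) = 2*I/(11 + I) (E(I) = (2*I)/(11 + I) = 2*I/(11 + I))
-89*(d + E(-8)) = -89*(-344 + 2*(-8)/(11 - 8)) = -89*(-344 + 2*(-8)/3) = -89*(-344 + 2*(-8)*(1/3)) = -89*(-344 - 16/3) = -89*(-1048/3) = 93272/3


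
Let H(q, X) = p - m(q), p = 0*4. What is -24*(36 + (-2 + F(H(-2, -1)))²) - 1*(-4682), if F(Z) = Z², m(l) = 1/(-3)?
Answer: 100774/27 ≈ 3732.4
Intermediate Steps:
m(l) = -⅓
p = 0
H(q, X) = ⅓ (H(q, X) = 0 - 1*(-⅓) = 0 + ⅓ = ⅓)
-24*(36 + (-2 + F(H(-2, -1)))²) - 1*(-4682) = -24*(36 + (-2 + (⅓)²)²) - 1*(-4682) = -24*(36 + (-2 + ⅑)²) + 4682 = -24*(36 + (-17/9)²) + 4682 = -24*(36 + 289/81) + 4682 = -24*3205/81 + 4682 = -25640/27 + 4682 = 100774/27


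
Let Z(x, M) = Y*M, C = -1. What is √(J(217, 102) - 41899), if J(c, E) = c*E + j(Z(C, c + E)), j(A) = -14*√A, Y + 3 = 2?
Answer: √(-19765 - 14*I*√319) ≈ 0.8893 - 140.59*I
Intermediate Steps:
Y = -1 (Y = -3 + 2 = -1)
Z(x, M) = -M
J(c, E) = -14*√(-E - c) + E*c (J(c, E) = c*E - 14*√(-E - c) = E*c - 14*√(-E - c) = -14*√(-E - c) + E*c)
√(J(217, 102) - 41899) = √((-14*√(-1*102 - 1*217) + 102*217) - 41899) = √((-14*√(-102 - 217) + 22134) - 41899) = √((-14*I*√319 + 22134) - 41899) = √((22134 - 14*I*√319) - 41899) = √(-19765 - 14*I*√319)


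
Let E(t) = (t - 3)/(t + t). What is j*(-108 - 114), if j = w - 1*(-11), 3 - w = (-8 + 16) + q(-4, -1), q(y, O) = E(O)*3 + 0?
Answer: 0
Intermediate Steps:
E(t) = (-3 + t)/(2*t) (E(t) = (-3 + t)/((2*t)) = (-3 + t)*(1/(2*t)) = (-3 + t)/(2*t))
q(y, O) = 3*(-3 + O)/(2*O) (q(y, O) = ((-3 + O)/(2*O))*3 + 0 = 3*(-3 + O)/(2*O) + 0 = 3*(-3 + O)/(2*O))
w = -11 (w = 3 - ((-8 + 16) + (3/2)*(-3 - 1)/(-1)) = 3 - (8 + (3/2)*(-1)*(-4)) = 3 - (8 + 6) = 3 - 1*14 = 3 - 14 = -11)
j = 0 (j = -11 - 1*(-11) = -11 + 11 = 0)
j*(-108 - 114) = 0*(-108 - 114) = 0*(-222) = 0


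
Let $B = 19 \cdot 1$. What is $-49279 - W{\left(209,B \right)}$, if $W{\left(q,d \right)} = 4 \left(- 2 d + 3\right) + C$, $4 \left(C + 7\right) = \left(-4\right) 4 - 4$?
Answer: $-49127$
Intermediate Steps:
$B = 19$
$C = -12$ ($C = -7 + \frac{\left(-4\right) 4 - 4}{4} = -7 + \frac{-16 - 4}{4} = -7 + \frac{1}{4} \left(-20\right) = -7 - 5 = -12$)
$W{\left(q,d \right)} = - 8 d$ ($W{\left(q,d \right)} = 4 \left(- 2 d + 3\right) - 12 = 4 \left(3 - 2 d\right) - 12 = \left(12 - 8 d\right) - 12 = - 8 d$)
$-49279 - W{\left(209,B \right)} = -49279 - \left(-8\right) 19 = -49279 - -152 = -49279 + 152 = -49127$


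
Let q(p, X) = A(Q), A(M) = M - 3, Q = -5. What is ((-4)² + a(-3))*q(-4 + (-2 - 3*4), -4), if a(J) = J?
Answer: -104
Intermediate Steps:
A(M) = -3 + M
q(p, X) = -8 (q(p, X) = -3 - 5 = -8)
((-4)² + a(-3))*q(-4 + (-2 - 3*4), -4) = ((-4)² - 3)*(-8) = (16 - 3)*(-8) = 13*(-8) = -104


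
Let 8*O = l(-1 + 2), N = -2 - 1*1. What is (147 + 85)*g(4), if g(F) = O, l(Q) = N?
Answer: -87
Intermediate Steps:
N = -3 (N = -2 - 1 = -3)
l(Q) = -3
O = -3/8 (O = (1/8)*(-3) = -3/8 ≈ -0.37500)
g(F) = -3/8
(147 + 85)*g(4) = (147 + 85)*(-3/8) = 232*(-3/8) = -87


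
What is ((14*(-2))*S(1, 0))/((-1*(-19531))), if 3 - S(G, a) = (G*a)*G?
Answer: -84/19531 ≈ -0.0043009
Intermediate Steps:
S(G, a) = 3 - a*G² (S(G, a) = 3 - G*a*G = 3 - a*G²)
((14*(-2))*S(1, 0))/((-1*(-19531))) = ((14*(-2))*(3 - 1*0*1²))/((-1*(-19531))) = -28*(3 - 1*0*1)/19531 = -28*(3 + 0)*(1/19531) = -28*3*(1/19531) = -84*1/19531 = -84/19531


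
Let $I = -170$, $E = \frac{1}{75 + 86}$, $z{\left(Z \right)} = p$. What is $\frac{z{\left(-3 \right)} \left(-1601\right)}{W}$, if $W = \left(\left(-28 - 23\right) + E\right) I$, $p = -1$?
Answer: $\frac{257761}{1395700} \approx 0.18468$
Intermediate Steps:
$z{\left(Z \right)} = -1$
$E = \frac{1}{161} \approx 0.0062112$
$W = \frac{1395700}{161}$ ($W = \left(\left(-28 - 23\right) + \frac{1}{161}\right) \left(-170\right) = \left(-51 + \frac{1}{161}\right) \left(-170\right) = \left(- \frac{8210}{161}\right) \left(-170\right) = \frac{1395700}{161} \approx 8668.9$)
$\frac{z{\left(-3 \right)} \left(-1601\right)}{W} = \frac{\left(-1\right) \left(-1601\right)}{\frac{1395700}{161}} = 1601 \cdot \frac{161}{1395700} = \frac{257761}{1395700}$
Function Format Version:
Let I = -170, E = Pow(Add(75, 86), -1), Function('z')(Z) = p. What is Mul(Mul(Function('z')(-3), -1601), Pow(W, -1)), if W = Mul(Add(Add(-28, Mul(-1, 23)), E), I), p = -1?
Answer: Rational(257761, 1395700) ≈ 0.18468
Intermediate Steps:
Function('z')(Z) = -1
E = Rational(1, 161) (E = Pow(161, -1) = Rational(1, 161) ≈ 0.0062112)
W = Rational(1395700, 161) (W = Mul(Add(Add(-28, Mul(-1, 23)), Rational(1, 161)), -170) = Mul(Add(Add(-28, -23), Rational(1, 161)), -170) = Mul(Add(-51, Rational(1, 161)), -170) = Mul(Rational(-8210, 161), -170) = Rational(1395700, 161) ≈ 8668.9)
Mul(Mul(Function('z')(-3), -1601), Pow(W, -1)) = Mul(Mul(-1, -1601), Pow(Rational(1395700, 161), -1)) = Mul(1601, Rational(161, 1395700)) = Rational(257761, 1395700)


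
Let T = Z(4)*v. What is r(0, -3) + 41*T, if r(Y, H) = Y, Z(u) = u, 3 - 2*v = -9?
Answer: 984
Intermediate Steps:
v = 6 (v = 3/2 - ½*(-9) = 3/2 + 9/2 = 6)
T = 24 (T = 4*6 = 24)
r(0, -3) + 41*T = 0 + 41*24 = 0 + 984 = 984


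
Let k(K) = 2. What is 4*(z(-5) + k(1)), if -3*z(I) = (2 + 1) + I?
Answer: 32/3 ≈ 10.667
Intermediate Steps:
z(I) = -1 - I/3 (z(I) = -((2 + 1) + I)/3 = -(3 + I)/3 = -1 - I/3)
4*(z(-5) + k(1)) = 4*((-1 - ⅓*(-5)) + 2) = 4*((-1 + 5/3) + 2) = 4*(⅔ + 2) = 4*(8/3) = 32/3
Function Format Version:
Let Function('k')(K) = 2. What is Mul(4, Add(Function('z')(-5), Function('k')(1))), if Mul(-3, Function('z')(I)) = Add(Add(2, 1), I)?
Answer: Rational(32, 3) ≈ 10.667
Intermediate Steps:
Function('z')(I) = Add(-1, Mul(Rational(-1, 3), I)) (Function('z')(I) = Mul(Rational(-1, 3), Add(Add(2, 1), I)) = Mul(Rational(-1, 3), Add(3, I)) = Add(-1, Mul(Rational(-1, 3), I)))
Mul(4, Add(Function('z')(-5), Function('k')(1))) = Mul(4, Add(Add(-1, Mul(Rational(-1, 3), -5)), 2)) = Mul(4, Add(Add(-1, Rational(5, 3)), 2)) = Mul(4, Add(Rational(2, 3), 2)) = Mul(4, Rational(8, 3)) = Rational(32, 3)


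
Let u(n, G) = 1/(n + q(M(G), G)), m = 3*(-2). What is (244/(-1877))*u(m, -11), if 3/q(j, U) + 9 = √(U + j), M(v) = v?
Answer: 52460/2528319 - 244*I*√22/2528319 ≈ 0.020749 - 0.00045266*I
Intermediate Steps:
q(j, U) = 3/(-9 + √(U + j))
m = -6
u(n, G) = 1/(n + 3/(-9 + √2*√G)) (u(n, G) = 1/(n + 3/(-9 + √(G + G))) = 1/(n + 3/(-9 + √(2*G))) = 1/(n + 3/(-9 + √2*√G)))
(244/(-1877))*u(m, -11) = (244/(-1877))/(-6 + 3/(-9 + √2*√(-11))) = (244*(-1/1877))/(-6 + 3/(-9 + √2*(I*√11))) = -244/(1877*(-6 + 3/(-9 + I*√22)))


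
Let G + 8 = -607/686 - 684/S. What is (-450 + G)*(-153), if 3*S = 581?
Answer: 4028349393/56938 ≈ 70750.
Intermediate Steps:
S = 581/3 (S = (⅓)*581 = 581/3 ≈ 193.67)
G = -706981/56938 (G = -8 + (-607/686 - 684/581/3) = -8 + (-607*1/686 - 684*3/581) = -8 + (-607/686 - 2052/581) = -8 - 251477/56938 = -706981/56938 ≈ -12.417)
(-450 + G)*(-153) = (-450 - 706981/56938)*(-153) = -26329081/56938*(-153) = 4028349393/56938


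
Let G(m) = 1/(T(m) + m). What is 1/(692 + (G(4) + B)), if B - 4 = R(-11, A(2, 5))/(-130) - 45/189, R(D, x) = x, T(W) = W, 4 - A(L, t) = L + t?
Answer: 10920/7599337 ≈ 0.0014370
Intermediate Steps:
A(L, t) = 4 - L - t (A(L, t) = 4 - (L + t) = 4 + (-L - t) = 4 - L - t)
B = 10333/2730 (B = 4 + ((4 - 1*2 - 1*5)/(-130) - 45/189) = 4 + ((4 - 2 - 5)*(-1/130) - 45*1/189) = 4 + (-3*(-1/130) - 5/21) = 4 + (3/130 - 5/21) = 4 - 587/2730 = 10333/2730 ≈ 3.7850)
G(m) = 1/(2*m) (G(m) = 1/(m + m) = 1/(2*m))
1/(692 + (G(4) + B)) = 1/(692 + ((1/2)/4 + 10333/2730)) = 1/(692 + ((1/2)*(1/4) + 10333/2730)) = 1/(692 + (1/8 + 10333/2730)) = 1/(692 + 42697/10920) = 1/(7599337/10920) = 10920/7599337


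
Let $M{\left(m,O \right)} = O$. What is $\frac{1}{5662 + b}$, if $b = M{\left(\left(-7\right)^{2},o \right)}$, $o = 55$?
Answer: $\frac{1}{5717} \approx 0.00017492$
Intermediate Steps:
$b = 55$
$\frac{1}{5662 + b} = \frac{1}{5662 + 55} = \frac{1}{5717}$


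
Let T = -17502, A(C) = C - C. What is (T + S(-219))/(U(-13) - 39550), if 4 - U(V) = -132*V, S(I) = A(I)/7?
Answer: 2917/6877 ≈ 0.42417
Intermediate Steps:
A(C) = 0
S(I) = 0 (S(I) = 0/7 = 0*(1/7) = 0)
U(V) = 4 + 132*V (U(V) = 4 - (-132)*V = 4 + 132*V)
(T + S(-219))/(U(-13) - 39550) = (-17502 + 0)/((4 + 132*(-13)) - 39550) = -17502/((4 - 1716) - 39550) = -17502/(-1712 - 39550) = -17502/(-41262) = -17502*(-1/41262) = 2917/6877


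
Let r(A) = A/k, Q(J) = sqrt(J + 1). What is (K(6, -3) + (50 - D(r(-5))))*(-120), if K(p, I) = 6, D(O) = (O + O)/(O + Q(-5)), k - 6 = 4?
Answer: -114000/17 + 960*I/17 ≈ -6705.9 + 56.471*I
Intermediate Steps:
k = 10 (k = 6 + 4 = 10)
Q(J) = sqrt(1 + J)
r(A) = A/10
D(O) = 2*O/(O + 2*I) (D(O) = (O + O)/(O + sqrt(1 - 5)) = (2*O)/(O + sqrt(-4)) = (2*O)/(O + 2*I) = 2*O/(O + 2*I))
(K(6, -3) + (50 - D(r(-5))))*(-120) = (6 + (50 - 2*(1/10)*(-5)/((1/10)*(-5) + 2*I)))*(-120) = (6 + (50 - 2*(-1)/(2*(-1/2 + 2*I))))*(-120) = (6 + (50 - 2*(-1)*4*(-1/2 - 2*I)/17/2))*(-120) = (6 + (50 - (2/17 + 8*I/17)))*(-120) = (6 + (50 + (-2/17 - 8*I/17)))*(-120) = (6 + (848/17 - 8*I/17))*(-120) = (950/17 - 8*I/17)*(-120) = -114000/17 + 960*I/17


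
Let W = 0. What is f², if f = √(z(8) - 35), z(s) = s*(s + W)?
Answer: 29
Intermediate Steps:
z(s) = s² (z(s) = s*(s + 0) = s*s = s²)
f = √29 (f = √(8² - 35) = √(64 - 35) = √29 ≈ 5.3852)
f² = (√29)² = 29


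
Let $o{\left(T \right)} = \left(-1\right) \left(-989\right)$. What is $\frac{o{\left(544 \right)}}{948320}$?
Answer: $\frac{989}{948320} \approx 0.0010429$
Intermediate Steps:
$o{\left(T \right)} = 989$
$\frac{o{\left(544 \right)}}{948320} = \frac{989}{948320}$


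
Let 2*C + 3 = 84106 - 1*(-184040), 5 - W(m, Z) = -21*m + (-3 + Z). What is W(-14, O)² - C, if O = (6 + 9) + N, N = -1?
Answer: -88143/2 ≈ -44072.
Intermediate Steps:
O = 14 (O = (6 + 9) - 1 = 15 - 1 = 14)
W(m, Z) = 8 - Z + 21*m (W(m, Z) = 5 - (-21*m + (-3 + Z)) = 5 - (-3 + Z - 21*m) = 5 + (3 - Z + 21*m) = 8 - Z + 21*m)
C = 268143/2 (C = -3/2 + (84106 - 1*(-184040))/2 = -3/2 + (84106 + 184040)/2 = -3/2 + (½)*268146 = -3/2 + 134073 = 268143/2 ≈ 1.3407e+5)
W(-14, O)² - C = (8 - 1*14 + 21*(-14))² - 1*268143/2 = (8 - 14 - 294)² - 268143/2 = (-300)² - 268143/2 = 90000 - 268143/2 = -88143/2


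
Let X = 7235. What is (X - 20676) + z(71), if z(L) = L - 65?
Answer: -13435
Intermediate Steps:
z(L) = -65 + L
(X - 20676) + z(71) = (7235 - 20676) + (-65 + 71) = -13441 + 6 = -13435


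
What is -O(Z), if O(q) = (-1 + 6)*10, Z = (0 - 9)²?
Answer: -50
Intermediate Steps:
Z = 81 (Z = (-9)² = 81)
O(q) = 50 (O(q) = 5*10 = 50)
-O(Z) = -1*50 = -50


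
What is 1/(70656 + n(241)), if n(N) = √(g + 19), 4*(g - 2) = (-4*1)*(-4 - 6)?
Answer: 70656/4992270305 - √31/4992270305 ≈ 1.4152e-5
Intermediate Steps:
g = 12 (g = 2 + ((-4*1)*(-4 - 6))/4 = 2 + (-4*(-10))/4 = 2 + (¼)*40 = 2 + 10 = 12)
n(N) = √31 (n(N) = √(12 + 19) = √31)
1/(70656 + n(241)) = 1/(70656 + √31)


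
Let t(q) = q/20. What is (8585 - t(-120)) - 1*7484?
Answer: 1107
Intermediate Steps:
t(q) = q/20 (t(q) = q*(1/20) = q/20)
(8585 - t(-120)) - 1*7484 = (8585 - (-120)/20) - 1*7484 = (8585 - 1*(-6)) - 7484 = (8585 + 6) - 7484 = 8591 - 7484 = 1107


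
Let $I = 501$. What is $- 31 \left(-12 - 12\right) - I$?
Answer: $243$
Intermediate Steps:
$- 31 \left(-12 - 12\right) - I = - 31 \left(-12 - 12\right) - 501 = \left(-31\right) \left(-24\right) - 501 = 744 - 501 = 243$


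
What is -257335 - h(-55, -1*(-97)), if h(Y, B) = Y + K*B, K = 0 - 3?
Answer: -256989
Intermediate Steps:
K = -3
h(Y, B) = Y - 3*B
-257335 - h(-55, -1*(-97)) = -257335 - (-55 - (-3)*(-97)) = -257335 - (-55 - 3*97) = -257335 - (-55 - 291) = -257335 - 1*(-346) = -257335 + 346 = -256989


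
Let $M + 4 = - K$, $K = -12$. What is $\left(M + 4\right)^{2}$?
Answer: $144$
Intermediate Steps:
$M = 8$ ($M = -4 - -12 = -4 + 12 = 8$)
$\left(M + 4\right)^{2} = \left(8 + 4\right)^{2} = 12^{2} = 144$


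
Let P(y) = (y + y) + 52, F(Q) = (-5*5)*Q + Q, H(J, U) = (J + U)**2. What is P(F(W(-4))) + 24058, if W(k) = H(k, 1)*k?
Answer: 25838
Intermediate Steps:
W(k) = k*(1 + k)**2 (W(k) = (k + 1)**2*k = (1 + k)**2*k = k*(1 + k)**2)
F(Q) = -24*Q (F(Q) = -25*Q + Q = -24*Q)
P(y) = 52 + 2*y (P(y) = 2*y + 52 = 52 + 2*y)
P(F(W(-4))) + 24058 = (52 + 2*(-(-96)*(1 - 4)**2)) + 24058 = (52 + 2*(-(-96)*(-3)**2)) + 24058 = (52 + 2*(-(-96)*9)) + 24058 = (52 + 2*(-24*(-36))) + 24058 = (52 + 2*864) + 24058 = (52 + 1728) + 24058 = 1780 + 24058 = 25838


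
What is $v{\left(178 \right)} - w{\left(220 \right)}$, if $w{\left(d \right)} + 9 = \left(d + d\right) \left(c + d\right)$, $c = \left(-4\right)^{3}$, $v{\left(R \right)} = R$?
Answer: $-68453$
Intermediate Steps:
$c = -64$
$w{\left(d \right)} = -9 + 2 d \left(-64 + d\right)$ ($w{\left(d \right)} = -9 + \left(d + d\right) \left(-64 + d\right) = -9 + 2 d \left(-64 + d\right)$)
$v{\left(178 \right)} - w{\left(220 \right)} = 178 - \left(-9 - 28160 + 2 \cdot 220^{2}\right) = 178 - \left(-9 - 28160 + 2 \cdot 48400\right) = 178 - \left(-9 - 28160 + 96800\right) = 178 - 68631 = -68453$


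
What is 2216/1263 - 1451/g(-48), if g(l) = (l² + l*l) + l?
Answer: 2757449/1919760 ≈ 1.4364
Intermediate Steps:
g(l) = l + 2*l² (g(l) = (l² + l²) + l = 2*l² + l = l + 2*l²)
2216/1263 - 1451/g(-48) = 2216/1263 - 1451*(-1/(48*(1 + 2*(-48)))) = 2216*(1/1263) - 1451*(-1/(48*(1 - 96))) = 2216/1263 - 1451/((-48*(-95))) = 2216/1263 - 1451/4560 = 2757449/1919760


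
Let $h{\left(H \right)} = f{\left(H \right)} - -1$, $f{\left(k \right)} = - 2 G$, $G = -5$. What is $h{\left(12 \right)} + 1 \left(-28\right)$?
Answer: $-17$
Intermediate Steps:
$f{\left(k \right)} = 10$ ($f{\left(k \right)} = \left(-2\right) \left(-5\right) = 10$)
$h{\left(H \right)} = 11$ ($h{\left(H \right)} = 10 - -1 = 10 + 1 = 11$)
$h{\left(12 \right)} + 1 \left(-28\right) = 11 + 1 \left(-28\right) = 11 - 28 = -17$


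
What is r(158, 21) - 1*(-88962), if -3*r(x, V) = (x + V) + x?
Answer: 266549/3 ≈ 88850.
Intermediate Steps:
r(x, V) = -2*x/3 - V/3 (r(x, V) = -((x + V) + x)/3 = -((V + x) + x)/3 = -(V + 2*x)/3 = -2*x/3 - V/3)
r(158, 21) - 1*(-88962) = (-2/3*158 - 1/3*21) - 1*(-88962) = (-316/3 - 7) + 88962 = -337/3 + 88962 = 266549/3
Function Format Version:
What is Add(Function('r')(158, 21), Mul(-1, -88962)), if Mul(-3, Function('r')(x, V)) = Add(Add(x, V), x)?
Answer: Rational(266549, 3) ≈ 88850.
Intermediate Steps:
Function('r')(x, V) = Add(Mul(Rational(-2, 3), x), Mul(Rational(-1, 3), V)) (Function('r')(x, V) = Mul(Rational(-1, 3), Add(Add(x, V), x)) = Mul(Rational(-1, 3), Add(Add(V, x), x)) = Mul(Rational(-1, 3), Add(V, Mul(2, x))) = Add(Mul(Rational(-2, 3), x), Mul(Rational(-1, 3), V)))
Add(Function('r')(158, 21), Mul(-1, -88962)) = Add(Add(Mul(Rational(-2, 3), 158), Mul(Rational(-1, 3), 21)), Mul(-1, -88962)) = Add(Add(Rational(-316, 3), -7), 88962) = Add(Rational(-337, 3), 88962) = Rational(266549, 3)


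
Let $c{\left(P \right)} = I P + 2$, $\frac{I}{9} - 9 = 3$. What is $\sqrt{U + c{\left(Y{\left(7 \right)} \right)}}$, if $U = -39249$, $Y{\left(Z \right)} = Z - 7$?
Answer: $i \sqrt{39247} \approx 198.11 i$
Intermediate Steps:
$I = 108$ ($I = 81 + 9 \cdot 3 = 81 + 27 = 108$)
$Y{\left(Z \right)} = -7 + Z$ ($Y{\left(Z \right)} = Z - 7 = -7 + Z$)
$c{\left(P \right)} = 2 + 108 P$ ($c{\left(P \right)} = 108 P + 2 = 2 + 108 P$)
$\sqrt{U + c{\left(Y{\left(7 \right)} \right)}} = \sqrt{-39249 + \left(2 + 108 \left(-7 + 7\right)\right)} = \sqrt{-39249 + \left(2 + 108 \cdot 0\right)} = \sqrt{-39249 + \left(2 + 0\right)} = \sqrt{-39249 + 2} = \sqrt{-39247} = i \sqrt{39247}$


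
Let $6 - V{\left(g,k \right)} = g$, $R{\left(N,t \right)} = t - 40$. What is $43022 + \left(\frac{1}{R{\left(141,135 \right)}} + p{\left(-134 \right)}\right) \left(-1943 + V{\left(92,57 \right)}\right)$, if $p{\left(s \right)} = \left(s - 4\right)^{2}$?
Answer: $- \frac{3666741159}{95} \approx -3.8597 \cdot 10^{7}$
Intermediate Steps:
$R{\left(N,t \right)} = -40 + t$ ($R{\left(N,t \right)} = t - 40 = -40 + t$)
$V{\left(g,k \right)} = 6 - g$
$p{\left(s \right)} = \left(-4 + s\right)^{2}$
$43022 + \left(\frac{1}{R{\left(141,135 \right)}} + p{\left(-134 \right)}\right) \left(-1943 + V{\left(92,57 \right)}\right) = 43022 + \left(\frac{1}{-40 + 135} + \left(-4 - 134\right)^{2}\right) \left(-1943 + \left(6 - 92\right)\right) = 43022 + \left(\frac{1}{95} + \left(-138\right)^{2}\right) \left(-1943 + \left(6 - 92\right)\right) = 43022 + \left(\frac{1}{95} + 19044\right) \left(-1943 - 86\right) = 43022 + \frac{1809181}{95} \left(-2029\right) = 43022 - \frac{3670828249}{95} = - \frac{3666741159}{95}$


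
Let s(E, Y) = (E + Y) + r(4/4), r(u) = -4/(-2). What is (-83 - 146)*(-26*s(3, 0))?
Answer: 29770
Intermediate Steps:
r(u) = 2 (r(u) = -4*(-½) = 2)
s(E, Y) = 2 + E + Y (s(E, Y) = (E + Y) + 2 = 2 + E + Y)
(-83 - 146)*(-26*s(3, 0)) = (-83 - 146)*(-26*(2 + 3 + 0)) = -(-5954)*5 = -229*(-130) = 29770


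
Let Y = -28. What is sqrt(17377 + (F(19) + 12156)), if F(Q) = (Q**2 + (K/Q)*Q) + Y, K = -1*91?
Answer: 5*sqrt(1191) ≈ 172.55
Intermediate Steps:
K = -91
F(Q) = -119 + Q**2 (F(Q) = (Q**2 + (-91/Q)*Q) - 28 = (Q**2 - 91) - 28 = (-91 + Q**2) - 28 = -119 + Q**2)
sqrt(17377 + (F(19) + 12156)) = sqrt(17377 + ((-119 + 19**2) + 12156)) = sqrt(17377 + ((-119 + 361) + 12156)) = sqrt(17377 + (242 + 12156)) = sqrt(17377 + 12398) = sqrt(29775) = 5*sqrt(1191)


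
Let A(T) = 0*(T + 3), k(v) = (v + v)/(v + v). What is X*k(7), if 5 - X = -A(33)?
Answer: 5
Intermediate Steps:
k(v) = 1 (k(v) = (2*v)/((2*v)) = (2*v)*(1/(2*v)) = 1)
A(T) = 0 (A(T) = 0*(3 + T) = 0)
X = 5 (X = 5 - (-1)*0 = 5 - 1*0 = 5 + 0 = 5)
X*k(7) = 5*1 = 5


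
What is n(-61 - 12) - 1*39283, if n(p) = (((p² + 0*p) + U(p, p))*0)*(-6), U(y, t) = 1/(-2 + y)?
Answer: -39283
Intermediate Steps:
n(p) = 0 (n(p) = (((p² + 0*p) + 1/(-2 + p))*0)*(-6) = (((p² + 0) + 1/(-2 + p))*0)*(-6) = ((p² + 1/(-2 + p))*0)*(-6) = 0*(-6) = 0)
n(-61 - 12) - 1*39283 = 0 - 1*39283 = 0 - 39283 = -39283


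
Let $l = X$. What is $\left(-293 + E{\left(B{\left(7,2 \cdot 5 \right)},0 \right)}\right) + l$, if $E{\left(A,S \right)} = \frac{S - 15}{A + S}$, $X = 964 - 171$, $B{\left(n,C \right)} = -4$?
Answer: $\frac{2015}{4} \approx 503.75$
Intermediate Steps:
$X = 793$ ($X = 964 - 171 = 793$)
$E{\left(A,S \right)} = \frac{-15 + S}{A + S}$
$l = 793$
$\left(-293 + E{\left(B{\left(7,2 \cdot 5 \right)},0 \right)}\right) + l = \left(-293 + \frac{-15 + 0}{-4 + 0}\right) + 793 = \left(-293 + \frac{1}{-4} \left(-15\right)\right) + 793 = \left(-293 - - \frac{15}{4}\right) + 793 = \left(-293 + \frac{15}{4}\right) + 793 = - \frac{1157}{4} + 793 = \frac{2015}{4}$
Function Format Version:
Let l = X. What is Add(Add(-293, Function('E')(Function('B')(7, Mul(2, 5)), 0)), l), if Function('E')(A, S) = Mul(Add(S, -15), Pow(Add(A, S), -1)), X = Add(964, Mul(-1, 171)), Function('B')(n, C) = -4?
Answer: Rational(2015, 4) ≈ 503.75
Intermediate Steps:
X = 793 (X = Add(964, -171) = 793)
Function('E')(A, S) = Mul(Pow(Add(A, S), -1), Add(-15, S)) (Function('E')(A, S) = Mul(Add(-15, S), Pow(Add(A, S), -1)) = Mul(Pow(Add(A, S), -1), Add(-15, S)))
l = 793
Add(Add(-293, Function('E')(Function('B')(7, Mul(2, 5)), 0)), l) = Add(Add(-293, Mul(Pow(Add(-4, 0), -1), Add(-15, 0))), 793) = Add(Add(-293, Mul(Pow(-4, -1), -15)), 793) = Add(Add(-293, Mul(Rational(-1, 4), -15)), 793) = Add(Add(-293, Rational(15, 4)), 793) = Add(Rational(-1157, 4), 793) = Rational(2015, 4)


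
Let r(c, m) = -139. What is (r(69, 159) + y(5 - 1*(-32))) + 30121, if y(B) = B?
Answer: 30019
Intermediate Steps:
(r(69, 159) + y(5 - 1*(-32))) + 30121 = (-139 + (5 - 1*(-32))) + 30121 = (-139 + (5 + 32)) + 30121 = (-139 + 37) + 30121 = -102 + 30121 = 30019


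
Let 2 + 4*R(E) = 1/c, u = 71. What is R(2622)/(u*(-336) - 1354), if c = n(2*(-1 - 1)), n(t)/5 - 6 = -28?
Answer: 221/11092400 ≈ 1.9924e-5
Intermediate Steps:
n(t) = -110 (n(t) = 30 + 5*(-28) = 30 - 140 = -110)
c = -110
R(E) = -221/440 (R(E) = -½ + (¼)/(-110) = -½ + (¼)*(-1/110) = -½ - 1/440 = -221/440)
R(2622)/(u*(-336) - 1354) = -221/(440*(71*(-336) - 1354)) = -221/(440*(-23856 - 1354)) = -221/440/(-25210) = -221/440*(-1/25210) = 221/11092400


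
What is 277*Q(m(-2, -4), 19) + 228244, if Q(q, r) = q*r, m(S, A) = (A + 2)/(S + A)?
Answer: 689995/3 ≈ 2.3000e+5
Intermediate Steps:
m(S, A) = (2 + A)/(A + S)
277*Q(m(-2, -4), 19) + 228244 = 277*(((2 - 4)/(-4 - 2))*19) + 228244 = 277*((-2/(-6))*19) + 228244 = 277*(-⅙*(-2)*19) + 228244 = 277*((⅓)*19) + 228244 = 277*(19/3) + 228244 = 5263/3 + 228244 = 689995/3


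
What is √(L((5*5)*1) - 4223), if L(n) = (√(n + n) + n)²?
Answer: √(-3548 + 250*√2) ≈ 56.519*I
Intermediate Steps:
L(n) = (n + √2*√n)² (L(n) = (√(2*n) + n)² = (√2*√n + n)² = (n + √2*√n)²)
√(L((5*5)*1) - 4223) = √(((5*5)*1 + √2*√((5*5)*1))² - 4223) = √((25*1 + √2*√(25*1))² - 4223) = √((25 + √2*√25)² - 4223) = √((25 + √2*5)² - 4223) = √((25 + 5*√2)² - 4223) = √(-4223 + (25 + 5*√2)²)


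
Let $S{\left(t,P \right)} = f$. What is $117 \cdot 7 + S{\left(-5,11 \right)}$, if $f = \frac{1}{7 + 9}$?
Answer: $\frac{13105}{16} \approx 819.06$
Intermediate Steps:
$f = \frac{1}{16} \approx 0.0625$
$S{\left(t,P \right)} = \frac{1}{16}$
$117 \cdot 7 + S{\left(-5,11 \right)} = 117 \cdot 7 + \frac{1}{16} = 819 + \frac{1}{16} = \frac{13105}{16}$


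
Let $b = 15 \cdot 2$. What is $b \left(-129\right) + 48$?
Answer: $-3822$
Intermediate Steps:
$b = 30$
$b \left(-129\right) + 48 = 30 \left(-129\right) + 48 = -3870 + 48 = -3822$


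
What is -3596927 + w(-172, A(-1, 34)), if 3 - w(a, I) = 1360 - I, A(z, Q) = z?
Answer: -3598285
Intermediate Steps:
w(a, I) = -1357 + I (w(a, I) = 3 - (1360 - I) = 3 + (-1360 + I) = -1357 + I)
-3596927 + w(-172, A(-1, 34)) = -3596927 + (-1357 - 1) = -3596927 - 1358 = -3598285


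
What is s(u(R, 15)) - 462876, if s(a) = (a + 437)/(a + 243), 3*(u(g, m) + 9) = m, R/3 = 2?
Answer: -110626931/239 ≈ -4.6287e+5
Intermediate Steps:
R = 6 (R = 3*2 = 6)
u(g, m) = -9 + m/3
s(a) = (437 + a)/(243 + a)
s(u(R, 15)) - 462876 = (437 + (-9 + (⅓)*15))/(243 + (-9 + (⅓)*15)) - 462876 = (437 + (-9 + 5))/(243 + (-9 + 5)) - 462876 = (437 - 4)/(243 - 4) - 462876 = 433/239 - 462876 = -110626931/239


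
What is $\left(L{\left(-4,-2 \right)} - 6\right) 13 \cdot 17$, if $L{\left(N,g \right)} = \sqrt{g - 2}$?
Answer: $-1326 + 442 i \approx -1326.0 + 442.0 i$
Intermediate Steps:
$L{\left(N,g \right)} = \sqrt{-2 + g}$
$\left(L{\left(-4,-2 \right)} - 6\right) 13 \cdot 17 = \left(\sqrt{-2 - 2} - 6\right) 13 \cdot 17 = \left(\sqrt{-4} - 6\right) 13 \cdot 17 = \left(2 i - 6\right) 13 \cdot 17 = \left(-6 + 2 i\right) 13 \cdot 17 = \left(-78 + 26 i\right) 17 = -1326 + 442 i$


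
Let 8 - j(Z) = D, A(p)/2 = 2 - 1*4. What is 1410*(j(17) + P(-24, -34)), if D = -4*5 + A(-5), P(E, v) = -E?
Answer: 78960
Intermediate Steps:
A(p) = -4 (A(p) = 2*(2 - 1*4) = 2*(2 - 4) = 2*(-2) = -4)
D = -24 (D = -4*5 - 4 = -20 - 4 = -24)
j(Z) = 32 (j(Z) = 8 - 1*(-24) = 8 + 24 = 32)
1410*(j(17) + P(-24, -34)) = 1410*(32 - 1*(-24)) = 1410*(32 + 24) = 1410*56 = 78960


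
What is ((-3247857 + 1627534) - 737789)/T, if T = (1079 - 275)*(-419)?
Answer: 589528/84219 ≈ 6.9999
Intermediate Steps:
T = -336876 (T = 804*(-419) = -336876)
((-3247857 + 1627534) - 737789)/T = ((-3247857 + 1627534) - 737789)/(-336876) = (-1620323 - 737789)*(-1/336876) = -2358112*(-1/336876) = 589528/84219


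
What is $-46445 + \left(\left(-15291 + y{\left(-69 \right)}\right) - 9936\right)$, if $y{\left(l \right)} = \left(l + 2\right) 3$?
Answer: $-71873$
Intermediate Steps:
$y{\left(l \right)} = 6 + 3 l$ ($y{\left(l \right)} = \left(2 + l\right) 3 = 6 + 3 l$)
$-46445 + \left(\left(-15291 + y{\left(-69 \right)}\right) - 9936\right) = -46445 + \left(\left(-15291 + \left(6 + 3 \left(-69\right)\right)\right) - 9936\right) = -46445 + \left(\left(-15291 + \left(6 - 207\right)\right) - 9936\right) = -46445 - 25428 = -71873$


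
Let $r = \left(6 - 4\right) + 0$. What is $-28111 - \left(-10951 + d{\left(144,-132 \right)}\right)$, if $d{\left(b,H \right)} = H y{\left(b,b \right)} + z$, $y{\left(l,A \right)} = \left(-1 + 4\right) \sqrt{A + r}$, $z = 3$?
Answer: $-17163 + 396 \sqrt{146} \approx -12378.0$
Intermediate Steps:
$r = 2$ ($r = 2 + 0 = 2$)
$y{\left(l,A \right)} = 3 \sqrt{2 + A}$ ($y{\left(l,A \right)} = \left(-1 + 4\right) \sqrt{A + 2} = 3 \sqrt{2 + A}$)
$d{\left(b,H \right)} = 3 + 3 H \sqrt{2 + b}$ ($d{\left(b,H \right)} = H 3 \sqrt{2 + b} + 3 = 3 H \sqrt{2 + b} + 3 = 3 + 3 H \sqrt{2 + b}$)
$-28111 - \left(-10951 + d{\left(144,-132 \right)}\right) = -28111 - \left(-10951 + \left(3 + 3 \left(-132\right) \sqrt{2 + 144}\right)\right) = -28111 - \left(-10951 + \left(3 + 3 \left(-132\right) \sqrt{146}\right)\right) = -28111 - \left(-10951 + \left(3 - 396 \sqrt{146}\right)\right) = -28111 - \left(-10948 - 396 \sqrt{146}\right) = -28111 + \left(10948 + 396 \sqrt{146}\right) = -17163 + 396 \sqrt{146}$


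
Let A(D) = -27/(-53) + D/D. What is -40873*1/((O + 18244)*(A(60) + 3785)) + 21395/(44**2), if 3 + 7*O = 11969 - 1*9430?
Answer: 12708943623473/1150072754160 ≈ 11.051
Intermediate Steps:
A(D) = 80/53 (A(D) = -27*(-1/53) + 1 = 27/53 + 1 = 80/53)
O = 2536/7 (O = -3/7 + (11969 - 1*9430)/7 = -3/7 + (11969 - 9430)/7 = -3/7 + (1/7)*2539 = -3/7 + 2539/7 = 2536/7 ≈ 362.29)
-40873*1/((O + 18244)*(A(60) + 3785)) + 21395/(44**2) = -40873*1/((80/53 + 3785)*(2536/7 + 18244)) + 21395/(44**2) = -40873/((200685/53)*(130244/7)) + 21395/1936 = -40873/26138017140/371 + 21395*(1/1936) = -40873*371/26138017140 + 1945/176 = -15163883/26138017140 + 1945/176 = 12708943623473/1150072754160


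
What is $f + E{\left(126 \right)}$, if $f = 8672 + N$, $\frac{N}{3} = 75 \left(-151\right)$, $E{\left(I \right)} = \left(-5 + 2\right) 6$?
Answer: $-25321$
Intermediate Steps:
$E{\left(I \right)} = -18$ ($E{\left(I \right)} = \left(-3\right) 6 = -18$)
$N = -33975$ ($N = 3 \cdot 75 \left(-151\right) = 3 \left(-11325\right) = -33975$)
$f = -25303$ ($f = 8672 - 33975 = -25303$)
$f + E{\left(126 \right)} = -25303 - 18 = -25321$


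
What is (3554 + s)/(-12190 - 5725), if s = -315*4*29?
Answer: 32986/17915 ≈ 1.8412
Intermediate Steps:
s = -36540 (s = -35*36*29 = -1260*29 = -36540)
(3554 + s)/(-12190 - 5725) = (3554 - 36540)/(-12190 - 5725) = -32986/(-17915) = -32986*(-1/17915) = 32986/17915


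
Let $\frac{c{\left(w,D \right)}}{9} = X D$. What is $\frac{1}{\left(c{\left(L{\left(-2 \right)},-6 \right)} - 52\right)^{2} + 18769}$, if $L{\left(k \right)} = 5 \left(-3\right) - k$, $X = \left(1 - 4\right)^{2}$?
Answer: $\frac{1}{308213} \approx 3.2445 \cdot 10^{-6}$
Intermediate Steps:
$X = 9$ ($X = \left(-3\right)^{2} = 9$)
$L{\left(k \right)} = -15 - k$
$c{\left(w,D \right)} = 81 D$ ($c{\left(w,D \right)} = 9 \cdot 9 D = 81 D$)
$\frac{1}{\left(c{\left(L{\left(-2 \right)},-6 \right)} - 52\right)^{2} + 18769} = \frac{1}{\left(81 \left(-6\right) - 52\right)^{2} + 18769} = \frac{1}{\left(-486 - 52\right)^{2} + 18769} = \frac{1}{\left(-538\right)^{2} + 18769} = \frac{1}{289444 + 18769} = \frac{1}{308213}$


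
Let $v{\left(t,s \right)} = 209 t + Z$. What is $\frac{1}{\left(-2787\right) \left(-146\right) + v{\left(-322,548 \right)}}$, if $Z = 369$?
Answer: $\frac{1}{339973} \approx 2.9414 \cdot 10^{-6}$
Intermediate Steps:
$v{\left(t,s \right)} = 369 + 209 t$ ($v{\left(t,s \right)} = 209 t + 369 = 369 + 209 t$)
$\frac{1}{\left(-2787\right) \left(-146\right) + v{\left(-322,548 \right)}} = \frac{1}{\left(-2787\right) \left(-146\right) + \left(369 + 209 \left(-322\right)\right)} = \frac{1}{406902 + \left(369 - 67298\right)} = \frac{1}{406902 - 66929} = \frac{1}{339973}$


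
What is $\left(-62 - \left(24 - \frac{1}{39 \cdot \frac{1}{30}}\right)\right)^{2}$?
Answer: $\frac{1227664}{169} \approx 7264.3$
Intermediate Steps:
$\left(-62 - \left(24 - \frac{1}{39 \cdot \frac{1}{30}}\right)\right)^{2} = \left(-62 - \left(24 - \frac{1}{\frac{13}{10}}\right)\right)^{2} = \left(-62 + \left(-24 + \frac{10}{13}\right)\right)^{2} = \left(-62 - \frac{302}{13}\right)^{2} = \left(- \frac{1108}{13}\right)^{2} = \frac{1227664}{169}$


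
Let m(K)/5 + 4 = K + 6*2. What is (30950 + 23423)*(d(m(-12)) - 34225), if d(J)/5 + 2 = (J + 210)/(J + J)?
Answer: -7451004055/4 ≈ -1.8628e+9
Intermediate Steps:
m(K) = 40 + 5*K (m(K) = -20 + 5*(K + 6*2) = -20 + 5*(K + 12) = -20 + 5*(12 + K) = -20 + (60 + 5*K) = 40 + 5*K)
d(J) = -10 + 5*(210 + J)/(2*J) (d(J) = -10 + 5*((J + 210)/(J + J)) = -10 + 5*((210 + J)/((2*J))) = -10 + 5*((210 + J)*(1/(2*J))) = -10 + 5*((210 + J)/(2*J)) = -10 + 5*(210 + J)/(2*J))
(30950 + 23423)*(d(m(-12)) - 34225) = (30950 + 23423)*((-15/2 + 525/(40 + 5*(-12))) - 34225) = 54373*((-15/2 + 525/(40 - 60)) - 34225) = 54373*((-15/2 + 525/(-20)) - 34225) = 54373*((-15/2 + 525*(-1/20)) - 34225) = 54373*((-15/2 - 105/4) - 34225) = 54373*(-135/4 - 34225) = 54373*(-137035/4) = -7451004055/4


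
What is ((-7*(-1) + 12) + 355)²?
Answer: 139876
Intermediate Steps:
((-7*(-1) + 12) + 355)² = ((7 + 12) + 355)² = (19 + 355)² = 374² = 139876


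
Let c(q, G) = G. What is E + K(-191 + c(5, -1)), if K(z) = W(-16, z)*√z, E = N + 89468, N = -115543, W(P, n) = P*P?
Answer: -26075 + 2048*I*√3 ≈ -26075.0 + 3547.2*I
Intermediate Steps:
W(P, n) = P²
E = -26075 (E = -115543 + 89468 = -26075)
K(z) = 256*√z (K(z) = (-16)²*√z = 256*√z)
E + K(-191 + c(5, -1)) = -26075 + 256*√(-191 - 1) = -26075 + 256*√(-192) = -26075 + 256*(8*I*√3) = -26075 + 2048*I*√3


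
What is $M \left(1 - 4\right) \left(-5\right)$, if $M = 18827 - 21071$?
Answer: $-33660$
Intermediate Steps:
$M = -2244$
$M \left(1 - 4\right) \left(-5\right) = - 2244 \left(1 - 4\right) \left(-5\right) = - 2244 \left(\left(-3\right) \left(-5\right)\right) = \left(-2244\right) 15 = -33660$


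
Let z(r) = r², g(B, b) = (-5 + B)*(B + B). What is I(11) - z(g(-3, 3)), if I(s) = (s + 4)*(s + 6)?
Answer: -2049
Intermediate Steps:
I(s) = (4 + s)*(6 + s)
g(B, b) = 2*B*(-5 + B) (g(B, b) = (-5 + B)*(2*B) = 2*B*(-5 + B))
I(11) - z(g(-3, 3)) = (24 + 11² + 10*11) - (2*(-3)*(-5 - 3))² = (24 + 121 + 110) - (2*(-3)*(-8))² = 255 - 1*48² = 255 - 1*2304 = 255 - 2304 = -2049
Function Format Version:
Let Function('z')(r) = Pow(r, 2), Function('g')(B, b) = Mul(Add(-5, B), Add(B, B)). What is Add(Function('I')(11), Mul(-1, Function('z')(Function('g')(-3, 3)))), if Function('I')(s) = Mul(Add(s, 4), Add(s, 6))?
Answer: -2049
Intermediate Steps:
Function('I')(s) = Mul(Add(4, s), Add(6, s))
Function('g')(B, b) = Mul(2, B, Add(-5, B)) (Function('g')(B, b) = Mul(Add(-5, B), Mul(2, B)) = Mul(2, B, Add(-5, B)))
Add(Function('I')(11), Mul(-1, Function('z')(Function('g')(-3, 3)))) = Add(Add(24, Pow(11, 2), Mul(10, 11)), Mul(-1, Pow(Mul(2, -3, Add(-5, -3)), 2))) = Add(Add(24, 121, 110), Mul(-1, Pow(Mul(2, -3, -8), 2))) = Add(255, Mul(-1, Pow(48, 2))) = Add(255, Mul(-1, 2304)) = Add(255, -2304) = -2049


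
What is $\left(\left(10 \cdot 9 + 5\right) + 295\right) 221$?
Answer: $86190$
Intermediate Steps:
$\left(\left(10 \cdot 9 + 5\right) + 295\right) 221 = \left(\left(90 + 5\right) + 295\right) 221 = \left(95 + 295\right) 221 = 390 \cdot 221 = 86190$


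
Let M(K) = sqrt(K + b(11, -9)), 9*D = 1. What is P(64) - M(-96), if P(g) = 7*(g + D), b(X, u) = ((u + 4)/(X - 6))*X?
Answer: 4039/9 - I*sqrt(107) ≈ 448.78 - 10.344*I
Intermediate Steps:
D = 1/9 (D = (1/9)*1 = 1/9 ≈ 0.11111)
b(X, u) = X*(4 + u)/(-6 + X) (b(X, u) = ((4 + u)/(-6 + X))*X = X*(4 + u)/(-6 + X))
P(g) = 7/9 + 7*g (P(g) = 7*(g + 1/9) = 7*(1/9 + g) = 7/9 + 7*g)
M(K) = sqrt(-11 + K) (M(K) = sqrt(K + 11*(4 - 9)/(-6 + 11)) = sqrt(K + 11*(-5)/5) = sqrt(K + 11*(1/5)*(-5)) = sqrt(K - 11) = sqrt(-11 + K))
P(64) - M(-96) = (7/9 + 7*64) - sqrt(-11 - 96) = (7/9 + 448) - sqrt(-107) = 4039/9 - I*sqrt(107)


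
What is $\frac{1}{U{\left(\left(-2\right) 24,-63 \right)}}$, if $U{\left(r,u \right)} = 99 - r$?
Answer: $\frac{1}{147} \approx 0.0068027$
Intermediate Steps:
$\frac{1}{U{\left(\left(-2\right) 24,-63 \right)}} = \frac{1}{99 - \left(-2\right) 24} = \frac{1}{99 - -48} = \frac{1}{99 + 48} = \frac{1}{147}$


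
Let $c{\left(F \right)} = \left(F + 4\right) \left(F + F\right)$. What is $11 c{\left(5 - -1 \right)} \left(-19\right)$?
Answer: $-25080$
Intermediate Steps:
$c{\left(F \right)} = 2 F \left(4 + F\right)$ ($c{\left(F \right)} = \left(4 + F\right) 2 F = 2 F \left(4 + F\right)$)
$11 c{\left(5 - -1 \right)} \left(-19\right) = 11 \cdot 2 \left(5 - -1\right) \left(4 + \left(5 - -1\right)\right) \left(-19\right) = 11 \cdot 2 \left(5 + 1\right) \left(4 + \left(5 + 1\right)\right) \left(-19\right) = 11 \cdot 2 \cdot 6 \left(4 + 6\right) \left(-19\right) = 11 \cdot 2 \cdot 6 \cdot 10 \left(-19\right) = 11 \cdot 120 \left(-19\right) = 1320 \left(-19\right) = -25080$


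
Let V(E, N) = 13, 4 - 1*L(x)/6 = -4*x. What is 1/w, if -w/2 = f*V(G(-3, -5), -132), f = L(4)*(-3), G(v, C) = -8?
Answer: 1/9360 ≈ 0.00010684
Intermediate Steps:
L(x) = 24 + 24*x (L(x) = 24 - (-24)*x = 24 + 24*x)
f = -360 (f = (24 + 24*4)*(-3) = (24 + 96)*(-3) = 120*(-3) = -360)
w = 9360 (w = -(-720)*13 = -2*(-4680) = 9360)
1/w = 1/9360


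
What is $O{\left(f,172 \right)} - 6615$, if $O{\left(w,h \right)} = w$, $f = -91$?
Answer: $-6706$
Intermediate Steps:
$O{\left(f,172 \right)} - 6615 = -91 - 6615 = -6706$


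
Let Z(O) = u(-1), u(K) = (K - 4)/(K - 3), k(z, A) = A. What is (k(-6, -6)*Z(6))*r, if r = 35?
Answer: -525/2 ≈ -262.50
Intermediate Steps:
u(K) = (-4 + K)/(-3 + K)
Z(O) = 5/4 (Z(O) = (-4 - 1)/(-3 - 1) = -5/(-4) = -¼*(-5) = 5/4)
(k(-6, -6)*Z(6))*r = -6*5/4*35 = -15/2*35 = -525/2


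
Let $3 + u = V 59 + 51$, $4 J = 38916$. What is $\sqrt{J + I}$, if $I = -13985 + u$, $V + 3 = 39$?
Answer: $2 i \sqrt{521} \approx 45.651 i$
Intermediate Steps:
$J = 9729$ ($J = \frac{1}{4} \cdot 38916 = 9729$)
$V = 36$ ($V = -3 + 39 = 36$)
$u = 2172$ ($u = -3 + \left(36 \cdot 59 + 51\right) = -3 + \left(2124 + 51\right) = -3 + 2175 = 2172$)
$I = -11813$ ($I = -13985 + 2172 = -11813$)
$\sqrt{J + I} = \sqrt{9729 - 11813} = \sqrt{-2084} = 2 i \sqrt{521}$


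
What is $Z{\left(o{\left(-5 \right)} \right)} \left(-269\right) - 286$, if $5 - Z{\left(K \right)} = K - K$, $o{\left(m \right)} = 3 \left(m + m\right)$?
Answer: $-1631$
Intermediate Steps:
$o{\left(m \right)} = 6 m$ ($o{\left(m \right)} = 3 \cdot 2 m = 6 m$)
$Z{\left(K \right)} = 5$ ($Z{\left(K \right)} = 5 - \left(K - K\right) = 5 - 0 = 5 + 0 = 5$)
$Z{\left(o{\left(-5 \right)} \right)} \left(-269\right) - 286 = 5 \left(-269\right) - 286 = -1345 - 286 = -1631$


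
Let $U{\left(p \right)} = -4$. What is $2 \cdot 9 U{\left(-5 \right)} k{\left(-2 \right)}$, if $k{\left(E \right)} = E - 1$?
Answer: $216$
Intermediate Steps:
$k{\left(E \right)} = -1 + E$
$2 \cdot 9 U{\left(-5 \right)} k{\left(-2 \right)} = 2 \cdot 9 \left(-4\right) \left(-1 - 2\right) = 18 \left(-4\right) \left(-3\right) = \left(-72\right) \left(-3\right) = 216$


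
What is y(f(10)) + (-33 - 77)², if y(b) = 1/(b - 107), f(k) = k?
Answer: 1173699/97 ≈ 12100.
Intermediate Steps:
y(b) = 1/(-107 + b)
y(f(10)) + (-33 - 77)² = 1/(-107 + 10) + (-33 - 77)² = 1/(-97) + (-110)² = -1/97 + 12100 = 1173699/97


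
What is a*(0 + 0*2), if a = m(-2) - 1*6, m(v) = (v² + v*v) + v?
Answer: 0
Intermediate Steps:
m(v) = v + 2*v² (m(v) = (v² + v²) + v = 2*v² + v = v + 2*v²)
a = 0 (a = -2*(1 + 2*(-2)) - 1*6 = -2*(1 - 4) - 6 = -2*(-3) - 6 = 6 - 6 = 0)
a*(0 + 0*2) = 0*(0 + 0*2) = 0*(0 + 0) = 0*0 = 0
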